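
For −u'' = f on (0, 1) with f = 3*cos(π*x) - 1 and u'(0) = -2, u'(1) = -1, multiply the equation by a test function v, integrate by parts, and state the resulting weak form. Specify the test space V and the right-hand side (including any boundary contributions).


V = H^1(0, 1) (v unrestricted at boundary; u is determined up to an additive constant); weak form: ∫_0^1 u'v' dx = ∫_0^1 (3*cos(π*x) - 1) v dx − v(1) + 2·v(0) for all v ∈ V.

Multiply both sides by a test function v and integrate from 0 to 1:
  ∫_0^1 −u''(x) v(x) dx = ∫_0^1 f(x) v(x) dx.
Integrate the LHS by parts once:
  ∫_0^1 −u'' v dx = −[u'(x) v(x)]_0^1 + ∫_0^1 u'(x) v'(x) dx.
Thus ∫_0^1 u'(x) v'(x) dx = ∫_0^1 f(x) v(x) dx + [u'(x) v(x)]_0^1.
Choose V so that boundary terms are either known or forced to vanish.
u has inhomogeneous Neumann u'(0) = -2, u'(1) = -1. [u' v]_0^1 = (-1)·v(1) − (-2)·v(0) = − v(1) + 2·v(0). Take V = H^1(0, 1); boundary term becomes part of RHS.
Weak formulation: find u (satisfying any essential BC) such that ∫_0^1 u'(x) v'(x) dx = ∫_0^1 f v dx − v(1) + 2·v(0) for all v ∈ V (Neumann data are natural BCs: they enter the RHS as boundary terms).
Substituting f(x) = 3*cos(π*x) - 1, the right-hand side is ∫_0^1 (3*cos(π*x) - 1) v dx − v(1) + 2·v(0).
Compatibility check (pure Neumann): taking v ≡ 1 ∈ V gives 0 = ∫_0^1 f dx + (-1) − (-2), i.e. ∫_0^1 f dx must equal u'(0) − u'(1) = -1. Indeed ∫_0^1 (3*cos(π*x) - 1) dx = -1, so the data are compatible. The solution is then unique only up to an additive constant (fix it e.g. by requiring ∫_0^1 u dx = 0).


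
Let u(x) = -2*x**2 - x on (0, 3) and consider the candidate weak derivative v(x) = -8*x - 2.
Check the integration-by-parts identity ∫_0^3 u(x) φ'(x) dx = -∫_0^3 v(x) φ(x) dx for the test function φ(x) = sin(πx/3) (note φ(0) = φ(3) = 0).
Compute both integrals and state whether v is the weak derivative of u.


LHS = 42/π, RHS = 84/π. No, v is not the weak derivative of u.

u(x) = -2*x**2 - x, classical derivative u'(x) = -4*x - 1.
φ(x) = sin(πx/3), so φ'(x) = π*cos(π*x/3)/3.
Note φ(0) = φ(3) = 0, so the boundary term u·φ vanishes.
LHS = ∫_0^3 u(x) φ'(x) dx = ∫_0^3 (-2*π*x^2*cos(π*x/3)/3 - π*x*cos(π*x/3)/3) dx. Term by term:
  ∫_0^3 -2*π*x^2*cos(π*x/3)/3 dx = 36/π;  ∫_0^3 -π*x*cos(π*x/3)/3 dx = 6/π.
Sum: 36/π + 6/π = 42/π.
So LHS = 42/π.
∫_0^3 v(x) φ(x) dx = ∫_0^3 (-8*x*sin(π*x/3) - 2*sin(π*x/3)) dx. Term by term:
  ∫_0^3 -2*sin(π*x/3) dx = -12/π;  ∫_0^3 -8*x*sin(π*x/3) dx = -72/π.
Sum: -12/π − 72/π = -84/π.
So RHS = -∫_0^3 v(x) φ(x) dx = 84/π.
LHS − RHS = -42/π ≠ 0, so the identity fails.
(For a valid weak derivative the identity must hold for EVERY test function, in particular this one. The failure shows v is NOT the weak derivative of u.)
Correct weak derivative would be u'(x) = -4*x - 1.


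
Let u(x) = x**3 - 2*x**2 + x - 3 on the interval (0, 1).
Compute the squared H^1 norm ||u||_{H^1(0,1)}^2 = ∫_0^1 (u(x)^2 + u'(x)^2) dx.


||u||_{H^1}^2 = 121/14

The H^1 norm (squared) on an interval (0, L) is
  ||u||_{H^1}^2 = ∫_0^L u(x)^2 dx + ∫_0^L u'(x)^2 dx.
Compute u'(x) = 3*x**2 - 4*x + 1.
Then u(x)^2 = x**6 - 4*x**5 + 6*x**4 - 10*x**3 + 13*x**2 - 6*x + 9 and u'(x)^2 = 9*x**4 - 24*x**3 + 22*x**2 - 8*x + 1.
Integrate each monomial from 0 to 1 using ∫_0^1 c·x^n dx = c·1^(n+1)/(n+1):
  ∫_0^1 u(x)^2 dx = ∫_0^1 (x^6 - 4*x^5 + 6*x^4 - 10*x^3 + 13*x^2 - 6*x + 9) dx. Term by term:
    ∫_0^1 x^6 dx = 1/7;  ∫_0^1 -4*x^5 dx = -2/3;  ∫_0^1 6*x^4 dx = 6/5;
    ∫_0^1 -10*x^3 dx = -5/2;  ∫_0^1 13*x^2 dx = 13/3;  ∫_0^1 -6*x dx = -3;
    ∫_0^1 9 dx = 9.
  Sum: 1/7 − 2/3 + 6/5 − 5/2 + 13/3 − 3 + 9 = 1787/210.
  ∫_0^1 u'(x)^2 dx = ∫_0^1 (9*x^4 - 24*x^3 + 22*x^2 - 8*x + 1) dx. Term by term:
    ∫_0^1 9*x^4 dx = 9/5;  ∫_0^1 -24*x^3 dx = -6;  ∫_0^1 22*x^2 dx = 22/3;
    ∫_0^1 -8*x dx = -4;  ∫_0^1 1 dx = 1.
  Sum: 9/5 − 6 + 22/3 − 4 + 1 = 2/15.
Adding: ||u||_{H^1}^2 = 1787/210 + 2/15 = 121/14.


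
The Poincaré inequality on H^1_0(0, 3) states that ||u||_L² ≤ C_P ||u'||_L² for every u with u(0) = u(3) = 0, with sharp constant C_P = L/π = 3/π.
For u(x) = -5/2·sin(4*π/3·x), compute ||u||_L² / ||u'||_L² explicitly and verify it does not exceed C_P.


||u||_L² / ||u'||_L² = 3/(4*π) < C_P = 3/π.

u(x) = -5/2·sin(4*π/3·x), so u'(x) = -10*π*cos(4*π*x/3)/3.
Writing u(x) = A·sin(kπx/L) with A = -5/2 and k = 4, use ∫_0^L sin²(kπx/L) dx = L/2 and ∫_0^L cos²(kπx/L) dx = L/2.
u² = 25/4·sin²(4*π/3·x) and (u')² = 100*π^2/9·cos²(4*π/3·x), and each of sin², cos² integrates to L/2 = 3/2 over (0, 3).
∫_0^3 u² dx = 75/8, so ||u||_L² = 5*sqrt(6)/4.
∫_0^3 (u')² dx = 50*π^2/3, so ||u'||_L² = 5*sqrt(6)*π/3.
Ratio ||u||_L² / ||u'||_L² = 3/(4*π).
Sharp Poincaré constant on H^1_0(0, 3) is C_P = L/π = 3/π, achieved by sin(π/3·x).
This is the k = 4 harmonic; the ratio L/(kπ) is strictly less than C_P = L/π, consistent with the sharp inequality ||u||_L² ≤ C_P ||u'||_L².


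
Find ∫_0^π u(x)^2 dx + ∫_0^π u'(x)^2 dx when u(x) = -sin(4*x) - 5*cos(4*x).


||u||_{H^1(0,π)}^2 = 221*π

u'(x) = 20*sin(4*x) - 4*cos(4*x).
Expand u² and (u')² and integrate term by term on (0, π), using: for integers n ≥ 1, ∫_0^π sin²(nx) dx = ∫_0^π cos²(nx) dx = π/2; for n ≠ n', ∫_0^π sin(nx)sin(n'x) dx = ∫_0^π cos(nx)cos(n'x) dx = 0; and by product-to-sum, ∫_0^π sin(nx)cos(n'x) dx = ½∫_0^π [sin((n+n')x) + sin((n−n')x)] dx, which is 0 when n+n' is even and 2n/(n²−n'²) when n+n' is odd (it need not vanish on (0, π)).
  u² squared terms: (-1)²·∫sin(4x)² dx = 1·π/2 = π/2;  (-5)²·∫cos(4x)² dx = 25·π/2 = 25*π/2.
  u² cross terms: 2·(-1)·(-5)·∫sin(4x)·cos(4x) dx = 10·(0) = 0.
  So ∫_0^π u² dx = π/2 + 25*π/2 + 0 = 13*π.
  (u')² squared terms: (-4)²·∫cos(4x)² dx = 16·π/2 = 8*π;  (20)²·∫sin(4x)² dx = 400·π/2 = 200*π.
  (u')² cross terms: 2·(-4)·(20)·∫cos(4x)·sin(4x) dx = -160·(0) = 0.
  So ∫_0^π (u')² dx = 8*π + 200*π + 0 = 208*π.
||u||_{H^1}^2 = (13*π) + (208*π) = 221*π.


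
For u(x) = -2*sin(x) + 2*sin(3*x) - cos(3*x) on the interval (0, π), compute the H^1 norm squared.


||u||_{H^1(0,π)}^2 = 29*π

u'(x) = 3*sin(3*x) - 2*cos(x) + 6*cos(3*x).
Expand u² and (u')² and integrate term by term on (0, π), using: for integers n ≥ 1, ∫_0^π sin²(nx) dx = ∫_0^π cos²(nx) dx = π/2; for n ≠ n', ∫_0^π sin(nx)sin(n'x) dx = ∫_0^π cos(nx)cos(n'x) dx = 0; and by product-to-sum, ∫_0^π sin(nx)cos(n'x) dx = ½∫_0^π [sin((n+n')x) + sin((n−n')x)] dx, which is 0 when n+n' is even and 2n/(n²−n'²) when n+n' is odd (it need not vanish on (0, π)).
  u² squared terms: (-1)²·∫cos(3x)² dx = 1·π/2 = π/2;  (-2)²·∫sin(x)² dx = 4·π/2 = 2*π;  (2)²·∫sin(3x)² dx = 4·π/2 = 2*π.
  u² cross terms: 2·(-1)·(-2)·∫cos(3x)·sin(x) dx = 4·(0) = 0;  2·(-1)·(2)·∫cos(3x)·sin(3x) dx = -4·(0) = 0;  2·(-2)·(2)·∫sin(x)·sin(3x) dx = -8·(0) = 0.
  So ∫_0^π u² dx = π/2 + 2*π + 2*π + 0 + 0 + 0 = 9*π/2.
  (u')² squared terms: (-2)²·∫cos(x)² dx = 4·π/2 = 2*π;  (3)²·∫sin(3x)² dx = 9·π/2 = 9*π/2;  (6)²·∫cos(3x)² dx = 36·π/2 = 18*π.
  (u')² cross terms: 2·(-2)·(3)·∫cos(x)·sin(3x) dx = -12·(0) = 0;  2·(-2)·(6)·∫cos(x)·cos(3x) dx = -24·(0) = 0;  2·(3)·(6)·∫sin(3x)·cos(3x) dx = 36·(0) = 0.
  So ∫_0^π (u')² dx = 2*π + 9*π/2 + 18*π + 0 + 0 + 0 = 49*π/2.
||u||_{H^1}^2 = (9*π/2) + (49*π/2) = 29*π.


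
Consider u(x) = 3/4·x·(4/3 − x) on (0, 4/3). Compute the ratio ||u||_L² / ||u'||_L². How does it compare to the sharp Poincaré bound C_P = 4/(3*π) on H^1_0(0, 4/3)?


||u||_L² / ||u'||_L² = 2*sqrt(10)/15 < C_P = 4/(3*π).

u(x) = 3/4·x·(4/3 − x), so u'(x) = 1 - 3*x/2.
u(x) = 3/4·x·(4/3 − x) vanishes at x = 0 and x = 4/3, so u ∈ H^1_0(0, 4/3). Differentiate via the product rule and integrate the resulting polynomials term by term.
  ∫_0^4/3 u² dx = ∫_0^4/3 (9*x^4/16 - 3*x^3/2 + x^2) dx. Term by term:
    ∫_0^4/3 9*x^4/16 dx = 64/135;  ∫_0^4/3 -3*x^3/2 dx = -32/27;  ∫_0^4/3 x^2 dx = 64/81.
  Sum: 64/135 − 32/27 + 64/81 = 32/405.
  ∫_0^4/3 (u')² dx = ∫_0^4/3 (9*x^2/4 - 3*x + 1) dx. Term by term:
    ∫_0^4/3 9*x^2/4 dx = 16/9;  ∫_0^4/3 -3*x dx = -8/3;  ∫_0^4/3 1 dx = 4/3.
  Sum: 16/9 − 8/3 + 4/3 = 4/9.
∫_0^4/3 u² dx = 32/405, so ||u||_L² = 4*sqrt(10)/45.
∫_0^4/3 (u')² dx = 4/9, so ||u'||_L² = 2/3.
Ratio ||u||_L² / ||u'||_L² = 2*sqrt(10)/15.
Sharp Poincaré constant on H^1_0(0, 4/3) is C_P = L/π = 4/(3*π), achieved by sin(3*π/4·x).
A polynomial bump cannot attain the sharp Poincaré constant (only the first sine eigenfunction does), so the ratio is strictly less than C_P, consistent with ||u||_L² ≤ C_P ||u'||_L².


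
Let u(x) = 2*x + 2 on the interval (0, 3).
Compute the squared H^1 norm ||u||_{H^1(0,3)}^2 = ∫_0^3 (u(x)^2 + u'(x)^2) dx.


||u||_{H^1}^2 = 96

The H^1 norm (squared) on an interval (0, L) is
  ||u||_{H^1}^2 = ∫_0^L u(x)^2 dx + ∫_0^L u'(x)^2 dx.
Compute u'(x) = 2.
Then u(x)^2 = 4*x**2 + 8*x + 4 and u'(x)^2 = 4.
Integrate each monomial from 0 to 3 using ∫_0^3 c·x^n dx = c·3^(n+1)/(n+1):
  ∫_0^3 u(x)^2 dx = ∫_0^3 (4*x^2 + 8*x + 4) dx. Term by term:
    ∫_0^3 4*x^2 dx = 36;  ∫_0^3 8*x dx = 36;  ∫_0^3 4 dx = 12.
  Sum: 36 + 36 + 12 = 84.
  ∫_0^3 u'(x)^2 dx = ∫_0^3 (4) dx. Term by term:
    ∫_0^3 4 dx = 12.
Adding: ||u||_{H^1}^2 = 84 + 12 = 96.


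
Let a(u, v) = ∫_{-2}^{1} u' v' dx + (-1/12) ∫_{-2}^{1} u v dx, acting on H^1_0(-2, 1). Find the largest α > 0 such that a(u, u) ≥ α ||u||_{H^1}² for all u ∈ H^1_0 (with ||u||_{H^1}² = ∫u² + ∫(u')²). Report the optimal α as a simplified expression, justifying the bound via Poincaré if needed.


α = (-3/4 + π^2)/(9 + π^2)

Coercivity of a(·,·) on H^1_0(-2, 1) means a(u, u) ≥ α ||u||_{H^1}² for every u ∈ H^1_0.
The interval has length L = 3, and Poincaré/coercivity depend only on L. Here a(u, u) = ∫(u')² + (-1/12)·∫u².
Here c = -1/12 < 0 with |c| < (π/L)² = π^2/9, so coercivity still holds. The condition a(u,u) ≥ α||u||_{H^1}² reads (1−α)∫(u')² ≥ (α−c)∫u². Any admissible α is ≤ 1 (rapidly oscillating u have ∫u²/∫(u')² → 0), and α = 1 would force 0 ≥ (1−c)∫u², impossible since c < 1; so 1−α > 0. By the sharp Poincaré inequality on H^1_0 of an interval of length L, ∫(u')² ≥ (π/L)²∫u² with equality for the first sine mode sin(π(x−x₀)/L) (x₀ the left endpoint), so the inequality holds for all u iff (1−α)(π/L)² ≥ α − c, i.e. α ≤ ((π/L)² + c)/((π/L)² + 1) = (1 + c(L/π)²)/(1 + (L/π)²). (Direct route, valid since c ≤ 0: Poincaré gives c∫u² ≥ c(L/π)²∫(u')², so a(u,u) ≥ (1 + c(L/π)²)∫(u')², while ||u||_{H^1}² ≤ (1 + (L/π)²)∫(u')²; dividing yields the same α.) With (π/L)² = π^2/9 and c = -1/12, the largest admissible constant is α = ((π/L)² + c)/((π/L)² + 1).
Simplifying, α = (-3/4 + π^2)/(9 + π^2).


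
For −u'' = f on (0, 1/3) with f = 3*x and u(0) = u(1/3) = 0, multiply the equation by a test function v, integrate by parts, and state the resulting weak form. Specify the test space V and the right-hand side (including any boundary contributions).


V = H^1_0(0, 1/3) (so v(0) = v(1/3) = 0); weak form: ∫_0^1/3 u'v' dx = ∫_0^1/3 (3*x) v dx for all v ∈ V.

Multiply both sides by a test function v and integrate from 0 to 1/3:
  ∫_0^1/3 −u''(x) v(x) dx = ∫_0^1/3 f(x) v(x) dx.
Integrate the LHS by parts once:
  ∫_0^1/3 −u'' v dx = −[u'(x) v(x)]_0^1/3 + ∫_0^1/3 u'(x) v'(x) dx.
Thus ∫_0^1/3 u'(x) v'(x) dx = ∫_0^1/3 f(x) v(x) dx + [u'(x) v(x)]_0^1/3.
Choose V so that boundary terms are either known or forced to vanish.
u is Dirichlet: u(0) = u(1/3) = 0. Let V = H^1_0(0, 1/3); then v(0) = v(1/3) = 0, and [u' v]_0^1/3 = 0.
Weak formulation: find u (satisfying any essential BC) such that ∫_0^1/3 u'(x) v'(x) dx = ∫_0^1/3 f v dx for all v ∈ V.
Substituting f(x) = 3*x, the right-hand side is ∫_0^1/3 (3*x) v dx.


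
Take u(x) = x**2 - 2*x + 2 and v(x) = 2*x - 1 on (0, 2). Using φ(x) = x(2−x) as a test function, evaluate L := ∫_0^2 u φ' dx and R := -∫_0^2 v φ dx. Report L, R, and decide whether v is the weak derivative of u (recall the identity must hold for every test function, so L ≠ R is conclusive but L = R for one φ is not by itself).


LHS = 0, RHS = -4/3. No, v is not the weak derivative of u.

u(x) = x**2 - 2*x + 2, classical derivative u'(x) = 2*x - 2.
φ(x) = x(2−x), so φ'(x) = 2 - 2*x.
Note φ(0) = φ(2) = 0, so the boundary term u·φ vanishes.
LHS = ∫_0^2 u(x) φ'(x) dx = ∫_0^2 (-2*x^3 + 6*x^2 - 8*x + 4) dx. Term by term:
  ∫_0^2 -2*x^3 dx = -8;  ∫_0^2 6*x^2 dx = 16;  ∫_0^2 -8*x dx = -16;
  ∫_0^2 4 dx = 8.
Sum: -8 + 16 − 16 + 8 = 0.
So LHS = 0.
∫_0^2 v(x) φ(x) dx = ∫_0^2 (-2*x^3 + 5*x^2 - 2*x) dx. Term by term:
  ∫_0^2 -2*x^3 dx = -8;  ∫_0^2 5*x^2 dx = 40/3;  ∫_0^2 -2*x dx = -4.
Sum: -8 + 40/3 − 4 = 4/3.
So RHS = -∫_0^2 v(x) φ(x) dx = -4/3.
LHS − RHS = 4/3 ≠ 0, so the identity fails.
(For a valid weak derivative the identity must hold for EVERY test function, in particular this one. The failure shows v is NOT the weak derivative of u.)
Correct weak derivative would be u'(x) = 2*x - 2.


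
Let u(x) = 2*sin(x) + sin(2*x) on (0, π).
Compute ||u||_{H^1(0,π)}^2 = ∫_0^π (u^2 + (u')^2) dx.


||u||_{H^1(0,π)}^2 = 13*π/2

u'(x) = 2*cos(x) + 2*cos(2*x).
Expand u² and (u')² and integrate term by term on (0, π), using: for integers n ≥ 1, ∫_0^π sin²(nx) dx = ∫_0^π cos²(nx) dx = π/2; for n ≠ n', ∫_0^π sin(nx)sin(n'x) dx = ∫_0^π cos(nx)cos(n'x) dx = 0; and by product-to-sum, ∫_0^π sin(nx)cos(n'x) dx = ½∫_0^π [sin((n+n')x) + sin((n−n')x)] dx, which is 0 when n+n' is even and 2n/(n²−n'²) when n+n' is odd (it need not vanish on (0, π)).
  u² squared terms: (2)²·∫sin(x)² dx = 4·π/2 = 2*π;  (1)²·∫sin(2x)² dx = 1·π/2 = π/2.
  u² cross terms: 2·(2)·(1)·∫sin(x)·sin(2x) dx = 4·(0) = 0.
  So ∫_0^π u² dx = 2*π + π/2 + 0 = 5*π/2.
  (u')² squared terms: (2)²·∫cos(x)² dx = 4·π/2 = 2*π;  (2)²·∫cos(2x)² dx = 4·π/2 = 2*π.
  (u')² cross terms: 2·(2)·(2)·∫cos(x)·cos(2x) dx = 8·(0) = 0.
  So ∫_0^π (u')² dx = 2*π + 2*π + 0 = 4*π.
||u||_{H^1}^2 = (5*π/2) + (4*π) = 13*π/2.


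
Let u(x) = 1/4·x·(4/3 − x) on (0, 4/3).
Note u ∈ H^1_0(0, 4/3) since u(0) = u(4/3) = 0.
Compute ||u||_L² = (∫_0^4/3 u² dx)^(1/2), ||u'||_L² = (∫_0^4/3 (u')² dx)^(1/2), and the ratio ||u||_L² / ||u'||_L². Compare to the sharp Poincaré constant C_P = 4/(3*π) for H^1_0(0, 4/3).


||u||_L² / ||u'||_L² = 2*sqrt(10)/15 < C_P = 4/(3*π).

u(x) = 1/4·x·(4/3 − x), so u'(x) = 1/3 - x/2.
u(x) = 1/4·x·(4/3 − x) vanishes at x = 0 and x = 4/3, so u ∈ H^1_0(0, 4/3). Differentiate via the product rule and integrate the resulting polynomials term by term.
  ∫_0^4/3 u² dx = ∫_0^4/3 (x^4/16 - x^3/6 + x^2/9) dx. Term by term:
    ∫_0^4/3 x^4/16 dx = 64/1215;  ∫_0^4/3 -x^3/6 dx = -32/243;  ∫_0^4/3 x^2/9 dx = 64/729.
  Sum: 64/1215 − 32/243 + 64/729 = 32/3645.
  ∫_0^4/3 (u')² dx = ∫_0^4/3 (x^2/4 - x/3 + 1/9) dx. Term by term:
    ∫_0^4/3 x^2/4 dx = 16/81;  ∫_0^4/3 -x/3 dx = -8/27;  ∫_0^4/3 1/9 dx = 4/27.
  Sum: 16/81 − 8/27 + 4/27 = 4/81.
∫_0^4/3 u² dx = 32/3645, so ||u||_L² = 4*sqrt(10)/135.
∫_0^4/3 (u')² dx = 4/81, so ||u'||_L² = 2/9.
Ratio ||u||_L² / ||u'||_L² = 2*sqrt(10)/15.
Sharp Poincaré constant on H^1_0(0, 4/3) is C_P = L/π = 4/(3*π), achieved by sin(3*π/4·x).
A polynomial bump cannot attain the sharp Poincaré constant (only the first sine eigenfunction does), so the ratio is strictly less than C_P, consistent with ||u||_L² ≤ C_P ||u'||_L².


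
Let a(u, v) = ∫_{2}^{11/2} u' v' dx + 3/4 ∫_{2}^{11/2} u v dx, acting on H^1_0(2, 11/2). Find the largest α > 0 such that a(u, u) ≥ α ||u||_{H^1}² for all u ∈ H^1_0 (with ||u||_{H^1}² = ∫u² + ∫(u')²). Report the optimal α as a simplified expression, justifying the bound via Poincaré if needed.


α = (147 + 16*π^2)/(4*(4*π^2 + 49))

Coercivity of a(·,·) on H^1_0(2, 11/2) means a(u, u) ≥ α ||u||_{H^1}² for every u ∈ H^1_0.
The interval has length L = 7/2, and Poincaré/coercivity depend only on L. Here a(u, u) = ∫(u')² + (3/4)·∫u².
Here 0 < c = 3/4 < 1. The condition a(u,u) ≥ α||u||_{H^1}² reads (1−α)∫(u')² ≥ (α−c)∫u². Any admissible α is ≤ 1 (rapidly oscillating u have ∫u²/∫(u')² → 0), and α = 1 would force 0 ≥ (1−c)∫u², impossible since c < 1; so 1−α > 0. By the sharp Poincaré inequality on H^1_0 of an interval of length L, ∫(u')² ≥ (π/L)²∫u² with equality for the first sine mode sin(π(x−x₀)/L) (x₀ the left endpoint), so the inequality holds for all u iff (1−α)(π/L)² ≥ α − c, i.e. α ≤ ((π/L)² + c)/((π/L)² + 1) = (1 + c(L/π)²)/(1 + (L/π)²). With (π/L)² = 4*π^2/49 and c = 3/4, the largest admissible constant is α = ((π/L)² + c)/((π/L)² + 1).
Simplifying, α = (147 + 16*π^2)/(4*(4*π^2 + 49)).


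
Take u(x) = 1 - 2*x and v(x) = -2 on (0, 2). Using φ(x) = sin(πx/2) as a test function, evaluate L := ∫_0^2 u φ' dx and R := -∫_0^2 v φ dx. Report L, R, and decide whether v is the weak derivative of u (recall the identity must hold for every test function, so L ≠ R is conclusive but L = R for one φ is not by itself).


LHS = 8/π, RHS = 8/π. Yes, v = u' weakly.

u(x) = 1 - 2*x, classical derivative u'(x) = -2.
φ(x) = sin(πx/2), so φ'(x) = π*cos(π*x/2)/2.
Note φ(0) = φ(2) = 0, so the boundary term u·φ vanishes.
LHS = ∫_0^2 u(x) φ'(x) dx = ∫_0^2 (-π*x*cos(π*x/2) + π*cos(π*x/2)/2) dx. Term by term:
  ∫_0^2 π*cos(π*x/2)/2 dx = 0;  ∫_0^2 -π*x*cos(π*x/2) dx = 8/π.
Sum: 0 + 8/π = 8/π.
So LHS = 8/π.
∫_0^2 v(x) φ(x) dx = ∫_0^2 (-2*sin(π*x/2)) dx. Term by term:
  ∫_0^2 -2*sin(π*x/2) dx = -8/π.
So RHS = -∫_0^2 v(x) φ(x) dx = 8/π.
LHS = RHS, so the identity holds for this test φ.
Moreover u is smooth here and v(x) = u'(x) = -2 pointwise, so the identity holds for every test function. Hence v is the weak derivative of u.


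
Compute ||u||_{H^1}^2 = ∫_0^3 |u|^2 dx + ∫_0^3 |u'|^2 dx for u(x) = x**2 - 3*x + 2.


||u||_{H^1}^2 = 111/10

The H^1 norm (squared) on an interval (0, L) is
  ||u||_{H^1}^2 = ∫_0^L u(x)^2 dx + ∫_0^L u'(x)^2 dx.
Compute u'(x) = 2*x - 3.
Then u(x)^2 = x**4 - 6*x**3 + 13*x**2 - 12*x + 4 and u'(x)^2 = 4*x**2 - 12*x + 9.
Integrate each monomial from 0 to 3 using ∫_0^3 c·x^n dx = c·3^(n+1)/(n+1):
  ∫_0^3 u(x)^2 dx = ∫_0^3 (x^4 - 6*x^3 + 13*x^2 - 12*x + 4) dx. Term by term:
    ∫_0^3 x^4 dx = 243/5;  ∫_0^3 -6*x^3 dx = -243/2;  ∫_0^3 13*x^2 dx = 117;
    ∫_0^3 -12*x dx = -54;  ∫_0^3 4 dx = 12.
  Sum: 243/5 − 243/2 + 117 − 54 + 12 = 21/10.
  ∫_0^3 u'(x)^2 dx = ∫_0^3 (4*x^2 - 12*x + 9) dx. Term by term:
    ∫_0^3 4*x^2 dx = 36;  ∫_0^3 -12*x dx = -54;  ∫_0^3 9 dx = 27.
  Sum: 36 − 54 + 27 = 9.
Adding: ||u||_{H^1}^2 = 21/10 + 9 = 111/10.


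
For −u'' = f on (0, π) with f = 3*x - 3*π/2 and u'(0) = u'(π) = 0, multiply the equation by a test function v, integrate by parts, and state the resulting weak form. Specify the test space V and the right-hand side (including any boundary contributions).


V = H^1(0, π) (no boundary constraint on v; u is determined up to an additive constant); weak form: ∫_0^π u'v' dx = ∫_0^π (3*x - 3*π/2) v dx for all v ∈ V.

Multiply both sides by a test function v and integrate from 0 to π:
  ∫_0^π −u''(x) v(x) dx = ∫_0^π f(x) v(x) dx.
Integrate the LHS by parts once:
  ∫_0^π −u'' v dx = −[u'(x) v(x)]_0^π + ∫_0^π u'(x) v'(x) dx.
Thus ∫_0^π u'(x) v'(x) dx = ∫_0^π f(x) v(x) dx + [u'(x) v(x)]_0^π.
Choose V so that boundary terms are either known or forced to vanish.
u has homogeneous Neumann: u'(0) = u'(π) = 0. So [u' v]_0^π = 0·v(π) − 0·v(0) = 0 for any v; take V = H^1(0, π).
Weak formulation: find u (satisfying any essential BC) such that ∫_0^π u'(x) v'(x) dx = ∫_0^π f v dx for all v ∈ V (homogeneous Neumann, so boundary terms vanish).
Substituting f(x) = 3*x - 3*π/2, the right-hand side is ∫_0^π (3*x - 3*π/2) v dx.
Compatibility check (pure Neumann): taking v ≡ 1 ∈ V gives 0 = ∫_0^π f dx + (0) − (0), i.e. ∫_0^π f dx must equal u'(0) − u'(π) = 0. Indeed ∫_0^π (3*x - 3*π/2) dx = 0, so the data are compatible. The solution is then unique only up to an additive constant (fix it e.g. by requiring ∫_0^π u dx = 0).


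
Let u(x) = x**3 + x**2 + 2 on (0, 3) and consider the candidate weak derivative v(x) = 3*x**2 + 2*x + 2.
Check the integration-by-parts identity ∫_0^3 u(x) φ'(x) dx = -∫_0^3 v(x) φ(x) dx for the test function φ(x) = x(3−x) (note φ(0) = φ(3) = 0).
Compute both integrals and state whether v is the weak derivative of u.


LHS = -999/20, RHS = -1179/20. No, v is not the weak derivative of u.

u(x) = x**3 + x**2 + 2, classical derivative u'(x) = 3*x**2 + 2*x.
φ(x) = x(3−x), so φ'(x) = 3 - 2*x.
Note φ(0) = φ(3) = 0, so the boundary term u·φ vanishes.
LHS = ∫_0^3 u(x) φ'(x) dx = ∫_0^3 (-2*x^4 + x^3 + 3*x^2 - 4*x + 6) dx. Term by term:
  ∫_0^3 -2*x^4 dx = -486/5;  ∫_0^3 x^3 dx = 81/4;  ∫_0^3 3*x^2 dx = 27;
  ∫_0^3 -4*x dx = -18;  ∫_0^3 6 dx = 18.
Sum: -486/5 + 81/4 + 27 − 18 + 18 = -999/20.
So LHS = -999/20.
∫_0^3 v(x) φ(x) dx = ∫_0^3 (-3*x^4 + 7*x^3 + 4*x^2 + 6*x) dx. Term by term:
  ∫_0^3 -3*x^4 dx = -729/5;  ∫_0^3 7*x^3 dx = 567/4;  ∫_0^3 4*x^2 dx = 36;
  ∫_0^3 6*x dx = 27.
Sum: -729/5 + 567/4 + 36 + 27 = 1179/20.
So RHS = -∫_0^3 v(x) φ(x) dx = -1179/20.
LHS − RHS = 9 ≠ 0, so the identity fails.
(For a valid weak derivative the identity must hold for EVERY test function, in particular this one. The failure shows v is NOT the weak derivative of u.)
Correct weak derivative would be u'(x) = 3*x**2 + 2*x.


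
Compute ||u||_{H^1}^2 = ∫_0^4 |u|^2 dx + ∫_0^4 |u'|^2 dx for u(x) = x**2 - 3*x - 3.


||u||_{H^1}^2 = 1352/15

The H^1 norm (squared) on an interval (0, L) is
  ||u||_{H^1}^2 = ∫_0^L u(x)^2 dx + ∫_0^L u'(x)^2 dx.
Compute u'(x) = 2*x - 3.
Then u(x)^2 = x**4 - 6*x**3 + 3*x**2 + 18*x + 9 and u'(x)^2 = 4*x**2 - 12*x + 9.
Integrate each monomial from 0 to 4 using ∫_0^4 c·x^n dx = c·4^(n+1)/(n+1):
  ∫_0^4 u(x)^2 dx = ∫_0^4 (x^4 - 6*x^3 + 3*x^2 + 18*x + 9) dx. Term by term:
    ∫_0^4 x^4 dx = 1024/5;  ∫_0^4 -6*x^3 dx = -384;  ∫_0^4 3*x^2 dx = 64;
    ∫_0^4 18*x dx = 144;  ∫_0^4 9 dx = 36.
  Sum: 1024/5 − 384 + 64 + 144 + 36 = 324/5.
  ∫_0^4 u'(x)^2 dx = ∫_0^4 (4*x^2 - 12*x + 9) dx. Term by term:
    ∫_0^4 4*x^2 dx = 256/3;  ∫_0^4 -12*x dx = -96;  ∫_0^4 9 dx = 36.
  Sum: 256/3 − 96 + 36 = 76/3.
Adding: ||u||_{H^1}^2 = 324/5 + 76/3 = 1352/15.


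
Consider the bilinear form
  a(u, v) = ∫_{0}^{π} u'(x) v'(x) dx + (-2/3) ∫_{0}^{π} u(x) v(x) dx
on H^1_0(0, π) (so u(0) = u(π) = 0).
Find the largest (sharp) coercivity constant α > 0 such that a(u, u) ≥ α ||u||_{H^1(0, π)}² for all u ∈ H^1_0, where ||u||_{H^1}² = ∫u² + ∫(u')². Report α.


α = 1/6

Coercivity of a(·,·) on H^1_0(0, π) means a(u, u) ≥ α ||u||_{H^1}² for every u ∈ H^1_0.
The interval has length L = π, and Poincaré/coercivity depend only on L. Here a(u, u) = ∫(u')² + (-2/3)·∫u².
Here c = -2/3 < 0 with |c| < (π/L)² = 1, so coercivity still holds. The condition a(u,u) ≥ α||u||_{H^1}² reads (1−α)∫(u')² ≥ (α−c)∫u². Any admissible α is ≤ 1 (rapidly oscillating u have ∫u²/∫(u')² → 0), and α = 1 would force 0 ≥ (1−c)∫u², impossible since c < 1; so 1−α > 0. By the sharp Poincaré inequality on H^1_0 of an interval of length L, ∫(u')² ≥ (π/L)²∫u² with equality for the first sine mode sin(π(x−x₀)/L) (x₀ the left endpoint), so the inequality holds for all u iff (1−α)(π/L)² ≥ α − c, i.e. α ≤ ((π/L)² + c)/((π/L)² + 1) = (1 + c(L/π)²)/(1 + (L/π)²). (Direct route, valid since c ≤ 0: Poincaré gives c∫u² ≥ c(L/π)²∫(u')², so a(u,u) ≥ (1 + c(L/π)²)∫(u')², while ||u||_{H^1}² ≤ (1 + (L/π)²)∫(u')²; dividing yields the same α.) With (π/L)² = 1 and c = -2/3, the largest admissible constant is α = ((π/L)² + c)/((π/L)² + 1).
Simplifying, α = 1/6.


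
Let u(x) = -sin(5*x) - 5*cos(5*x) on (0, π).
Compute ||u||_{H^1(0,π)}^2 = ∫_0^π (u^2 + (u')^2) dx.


||u||_{H^1(0,π)}^2 = 338*π

u'(x) = 25*sin(5*x) - 5*cos(5*x).
Expand u² and (u')² and integrate term by term on (0, π), using: for integers n ≥ 1, ∫_0^π sin²(nx) dx = ∫_0^π cos²(nx) dx = π/2; for n ≠ n', ∫_0^π sin(nx)sin(n'x) dx = ∫_0^π cos(nx)cos(n'x) dx = 0; and by product-to-sum, ∫_0^π sin(nx)cos(n'x) dx = ½∫_0^π [sin((n+n')x) + sin((n−n')x)] dx, which is 0 when n+n' is even and 2n/(n²−n'²) when n+n' is odd (it need not vanish on (0, π)).
  u² squared terms: (-1)²·∫sin(5x)² dx = 1·π/2 = π/2;  (-5)²·∫cos(5x)² dx = 25·π/2 = 25*π/2.
  u² cross terms: 2·(-1)·(-5)·∫sin(5x)·cos(5x) dx = 10·(0) = 0.
  So ∫_0^π u² dx = π/2 + 25*π/2 + 0 = 13*π.
  (u')² squared terms: (-5)²·∫cos(5x)² dx = 25·π/2 = 25*π/2;  (25)²·∫sin(5x)² dx = 625·π/2 = 625*π/2.
  (u')² cross terms: 2·(-5)·(25)·∫cos(5x)·sin(5x) dx = -250·(0) = 0.
  So ∫_0^π (u')² dx = 25*π/2 + 625*π/2 + 0 = 325*π.
||u||_{H^1}^2 = (13*π) + (325*π) = 338*π.


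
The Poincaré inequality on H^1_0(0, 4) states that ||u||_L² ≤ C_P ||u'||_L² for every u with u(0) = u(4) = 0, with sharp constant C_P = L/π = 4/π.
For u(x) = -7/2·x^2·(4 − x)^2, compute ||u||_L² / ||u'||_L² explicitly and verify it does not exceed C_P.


||u||_L² / ||u'||_L² = 2*sqrt(3)/3 < C_P = 4/π.

u(x) = -7/2·x^2·(4 − x)^2, so u'(x) = 14*x*(-x^2 + 6*x - 8).
u(x) = -7/2·x^2·(4 − x)^2 vanishes at x = 0 and x = 4, so u ∈ H^1_0(0, 4). Differentiate via the product rule and integrate the resulting polynomials term by term.
  ∫_0^4 u² dx = ∫_0^4 (49*x^8/4 - 196*x^7 + 1176*x^6 - 3136*x^5 + 3136*x^4) dx. Term by term:
    ∫_0^4 49*x^8/4 dx = 3211264/9;  ∫_0^4 -196*x^7 dx = -1605632;  ∫_0^4 1176*x^6 dx = 2752512;
    ∫_0^4 -3136*x^5 dx = -6422528/3;  ∫_0^4 3136*x^4 dx = 3211264/5.
  Sum: 3211264/9 − 1605632 + 2752512 − 6422528/3 + 3211264/5 = 229376/45.
  ∫_0^4 (u')² dx = ∫_0^4 (196*x^6 - 2352*x^5 + 10192*x^4 - 18816*x^3 + 12544*x^2) dx. Term by term:
    ∫_0^4 196*x^6 dx = 458752;  ∫_0^4 -2352*x^5 dx = -1605632;  ∫_0^4 10192*x^4 dx = 10436608/5;
    ∫_0^4 -18816*x^3 dx = -1204224;  ∫_0^4 12544*x^2 dx = 802816/3.
  Sum: 458752 − 1605632 + 10436608/5 − 1204224 + 802816/3 = 57344/15.
∫_0^4 u² dx = 229376/45, so ||u||_L² = 128*sqrt(70)/15.
∫_0^4 (u')² dx = 57344/15, so ||u'||_L² = 64*sqrt(210)/15.
Ratio ||u||_L² / ||u'||_L² = 2*sqrt(3)/3.
Sharp Poincaré constant on H^1_0(0, 4) is C_P = L/π = 4/π, achieved by sin(π/4·x).
A polynomial bump cannot attain the sharp Poincaré constant (only the first sine eigenfunction does), so the ratio is strictly less than C_P, consistent with ||u||_L² ≤ C_P ||u'||_L².


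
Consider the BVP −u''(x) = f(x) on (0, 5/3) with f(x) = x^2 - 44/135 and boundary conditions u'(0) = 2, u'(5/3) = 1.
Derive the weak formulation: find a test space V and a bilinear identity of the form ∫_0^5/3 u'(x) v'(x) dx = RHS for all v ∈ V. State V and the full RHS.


V = H^1(0, 5/3) (v unrestricted at boundary; u is determined up to an additive constant); weak form: ∫_0^5/3 u'v' dx = ∫_0^5/3 (x^2 - 44/135) v dx + v(5/3) − 2·v(0) for all v ∈ V.

Multiply both sides by a test function v and integrate from 0 to 5/3:
  ∫_0^5/3 −u''(x) v(x) dx = ∫_0^5/3 f(x) v(x) dx.
Integrate the LHS by parts once:
  ∫_0^5/3 −u'' v dx = −[u'(x) v(x)]_0^5/3 + ∫_0^5/3 u'(x) v'(x) dx.
Thus ∫_0^5/3 u'(x) v'(x) dx = ∫_0^5/3 f(x) v(x) dx + [u'(x) v(x)]_0^5/3.
Choose V so that boundary terms are either known or forced to vanish.
u has inhomogeneous Neumann u'(0) = 2, u'(5/3) = 1. [u' v]_0^5/3 = (1)·v(5/3) − (2)·v(0) = v(5/3) − 2·v(0). Take V = H^1(0, 5/3); boundary term becomes part of RHS.
Weak formulation: find u (satisfying any essential BC) such that ∫_0^5/3 u'(x) v'(x) dx = ∫_0^5/3 f v dx + v(5/3) − 2·v(0) for all v ∈ V (Neumann data are natural BCs: they enter the RHS as boundary terms).
Substituting f(x) = x^2 - 44/135, the right-hand side is ∫_0^5/3 (x^2 - 44/135) v dx + v(5/3) − 2·v(0).
Compatibility check (pure Neumann): taking v ≡ 1 ∈ V gives 0 = ∫_0^5/3 f dx + (1) − (2), i.e. ∫_0^5/3 f dx must equal u'(0) − u'(5/3) = 1. Indeed ∫_0^5/3 (x^2 - 44/135) dx = 1, so the data are compatible. The solution is then unique only up to an additive constant (fix it e.g. by requiring ∫_0^5/3 u dx = 0).


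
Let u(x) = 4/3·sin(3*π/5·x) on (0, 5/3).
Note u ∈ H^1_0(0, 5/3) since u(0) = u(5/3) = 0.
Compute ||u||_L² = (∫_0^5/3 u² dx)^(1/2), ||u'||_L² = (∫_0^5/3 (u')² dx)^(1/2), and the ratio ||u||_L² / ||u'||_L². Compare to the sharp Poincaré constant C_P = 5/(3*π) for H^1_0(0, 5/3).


||u||_L² / ||u'||_L² = 5/(3*π) = C_P.

u(x) = 4/3·sin(3*π/5·x), so u'(x) = 4*π*cos(3*π*x/5)/5.
Writing u(x) = A·sin(kπx/L) with A = 4/3 and k = 1, use ∫_0^L sin²(kπx/L) dx = L/2 and ∫_0^L cos²(kπx/L) dx = L/2.
u² = 16/9·sin²(3*π/5·x) and (u')² = 16*π^2/25·cos²(3*π/5·x), and each of sin², cos² integrates to L/2 = 5/6 over (0, 5/3).
∫_0^5/3 u² dx = 40/27, so ||u||_L² = 2*sqrt(30)/9.
∫_0^5/3 (u')² dx = 8*π^2/15, so ||u'||_L² = 2*sqrt(30)*π/15.
Ratio ||u||_L² / ||u'||_L² = 5/(3*π).
Sharp Poincaré constant on H^1_0(0, 5/3) is C_P = L/π = 5/(3*π), achieved by sin(3*π/5·x).
This is the k = 1 eigenfunction (up to amplitude), so the ratio equals the sharp Poincaré constant exactly.


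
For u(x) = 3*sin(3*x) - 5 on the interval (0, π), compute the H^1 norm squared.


||u||_{H^1(0,π)}^2 = -20 + 70*π

u'(x) = 9*cos(3*x).
Expand u² and (u')² and integrate term by term on (0, π), using: for integers n ≥ 1, ∫_0^π sin²(nx) dx = ∫_0^π cos²(nx) dx = π/2; for n ≠ n', ∫_0^π sin(nx)sin(n'x) dx = ∫_0^π cos(nx)cos(n'x) dx = 0; and by product-to-sum, ∫_0^π sin(nx)cos(n'x) dx = ½∫_0^π [sin((n+n')x) + sin((n−n')x)] dx, which is 0 when n+n' is even and 2n/(n²−n'²) when n+n' is odd (it need not vanish on (0, π)). For the constant mode: ∫_0^π 1 dx = π, ∫_0^π cos(nx) dx = 0, ∫_0^π sin(nx) dx = (1−(−1)^n)/n.
  u² squared terms: (-5)²·∫1 dx = 25·π = 25*π;  (3)²·∫sin(3x)² dx = 9·π/2 = 9*π/2.
  u² cross terms: 2·(-5)·(3)·∫1·sin(3x) dx = -30·(2/3) = -20.
  So ∫_0^π u² dx = 25*π + 9*π/2 − 20 = -20 + 59*π/2.
  (u')² squared terms: (9)²·∫cos(3x)² dx = 81·π/2 = 81*π/2.
  So ∫_0^π (u')² dx = 81*π/2.
||u||_{H^1}^2 = (-20 + 59*π/2) + (81*π/2) = -20 + 70*π.


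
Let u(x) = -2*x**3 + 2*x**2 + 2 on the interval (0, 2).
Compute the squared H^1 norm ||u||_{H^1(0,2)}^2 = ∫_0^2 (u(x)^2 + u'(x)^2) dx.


||u||_{H^1}^2 = 1928/21

The H^1 norm (squared) on an interval (0, L) is
  ||u||_{H^1}^2 = ∫_0^L u(x)^2 dx + ∫_0^L u'(x)^2 dx.
Compute u'(x) = -6*x**2 + 4*x.
Then u(x)^2 = 4*x**6 - 8*x**5 + 4*x**4 - 8*x**3 + 8*x**2 + 4 and u'(x)^2 = 36*x**4 - 48*x**3 + 16*x**2.
Integrate each monomial from 0 to 2 using ∫_0^2 c·x^n dx = c·2^(n+1)/(n+1):
  ∫_0^2 u(x)^2 dx = ∫_0^2 (4*x^6 - 8*x^5 + 4*x^4 - 8*x^3 + 8*x^2 + 4) dx. Term by term:
    ∫_0^2 4*x^6 dx = 512/7;  ∫_0^2 -8*x^5 dx = -256/3;  ∫_0^2 4*x^4 dx = 128/5;
    ∫_0^2 -8*x^3 dx = -32;  ∫_0^2 8*x^2 dx = 64/3;  ∫_0^2 4 dx = 8.
  Sum: 512/7 − 256/3 + 128/5 − 32 + 64/3 + 8 = 376/35.
  ∫_0^2 u'(x)^2 dx = ∫_0^2 (36*x^4 - 48*x^3 + 16*x^2) dx. Term by term:
    ∫_0^2 36*x^4 dx = 1152/5;  ∫_0^2 -48*x^3 dx = -192;  ∫_0^2 16*x^2 dx = 128/3.
  Sum: 1152/5 − 192 + 128/3 = 1216/15.
Adding: ||u||_{H^1}^2 = 376/35 + 1216/15 = 1928/21.


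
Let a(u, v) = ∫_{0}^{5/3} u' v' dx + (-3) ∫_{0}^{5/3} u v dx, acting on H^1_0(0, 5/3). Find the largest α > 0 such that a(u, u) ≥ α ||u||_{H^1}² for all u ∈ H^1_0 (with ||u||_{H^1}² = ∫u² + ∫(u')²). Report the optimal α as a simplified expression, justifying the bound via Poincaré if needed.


α = 3*(-25 + 3*π^2)/(25 + 9*π^2)

Coercivity of a(·,·) on H^1_0(0, 5/3) means a(u, u) ≥ α ||u||_{H^1}² for every u ∈ H^1_0.
The interval has length L = 5/3, and Poincaré/coercivity depend only on L. Here a(u, u) = ∫(u')² + (-3)·∫u².
Here c = -3 < 0 with |c| < (π/L)² = 9*π^2/25, so coercivity still holds. The condition a(u,u) ≥ α||u||_{H^1}² reads (1−α)∫(u')² ≥ (α−c)∫u². Any admissible α is ≤ 1 (rapidly oscillating u have ∫u²/∫(u')² → 0), and α = 1 would force 0 ≥ (1−c)∫u², impossible since c < 1; so 1−α > 0. By the sharp Poincaré inequality on H^1_0 of an interval of length L, ∫(u')² ≥ (π/L)²∫u² with equality for the first sine mode sin(π(x−x₀)/L) (x₀ the left endpoint), so the inequality holds for all u iff (1−α)(π/L)² ≥ α − c, i.e. α ≤ ((π/L)² + c)/((π/L)² + 1) = (1 + c(L/π)²)/(1 + (L/π)²). (Direct route, valid since c ≤ 0: Poincaré gives c∫u² ≥ c(L/π)²∫(u')², so a(u,u) ≥ (1 + c(L/π)²)∫(u')², while ||u||_{H^1}² ≤ (1 + (L/π)²)∫(u')²; dividing yields the same α.) With (π/L)² = 9*π^2/25 and c = -3, the largest admissible constant is α = ((π/L)² + c)/((π/L)² + 1).
Simplifying, α = 3*(-25 + 3*π^2)/(25 + 9*π^2).


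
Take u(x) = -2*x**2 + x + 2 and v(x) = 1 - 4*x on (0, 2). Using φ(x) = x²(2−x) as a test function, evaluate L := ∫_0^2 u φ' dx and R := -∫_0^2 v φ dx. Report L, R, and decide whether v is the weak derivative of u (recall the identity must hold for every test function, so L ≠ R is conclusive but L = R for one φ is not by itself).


LHS = 76/15, RHS = 76/15. Yes, v = u' weakly.

u(x) = -2*x**2 + x + 2, classical derivative u'(x) = 1 - 4*x.
φ(x) = x²(2−x), so φ'(x) = x*(4 - 3*x).
Note φ(0) = φ(2) = 0, so the boundary term u·φ vanishes.
LHS = ∫_0^2 u(x) φ'(x) dx = ∫_0^2 (6*x^4 - 11*x^3 - 2*x^2 + 8*x) dx. Term by term:
  ∫_0^2 6*x^4 dx = 192/5;  ∫_0^2 -11*x^3 dx = -44;  ∫_0^2 -2*x^2 dx = -16/3;
  ∫_0^2 8*x dx = 16.
Sum: 192/5 − 44 − 16/3 + 16 = 76/15.
So LHS = 76/15.
∫_0^2 v(x) φ(x) dx = ∫_0^2 (4*x^4 - 9*x^3 + 2*x^2) dx. Term by term:
  ∫_0^2 4*x^4 dx = 128/5;  ∫_0^2 -9*x^3 dx = -36;  ∫_0^2 2*x^2 dx = 16/3.
Sum: 128/5 − 36 + 16/3 = -76/15.
So RHS = -∫_0^2 v(x) φ(x) dx = 76/15.
LHS = RHS, so the identity holds for this test φ.
Moreover u is smooth here and v(x) = u'(x) = 1 - 4*x pointwise, so the identity holds for every test function. Hence v is the weak derivative of u.


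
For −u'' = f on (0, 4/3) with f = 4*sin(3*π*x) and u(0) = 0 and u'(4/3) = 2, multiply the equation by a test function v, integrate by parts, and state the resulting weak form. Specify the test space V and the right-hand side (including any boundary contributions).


V = {v ∈ H^1(0, 4/3) : v(0) = 0} (test functions vanish at x = 0 where u is specified); weak form: ∫_0^4/3 u'v' dx = ∫_0^4/3 (4*sin(3*π*x)) v dx + 2·v(4/3) for all v ∈ V.

Multiply both sides by a test function v and integrate from 0 to 4/3:
  ∫_0^4/3 −u''(x) v(x) dx = ∫_0^4/3 f(x) v(x) dx.
Integrate the LHS by parts once:
  ∫_0^4/3 −u'' v dx = −[u'(x) v(x)]_0^4/3 + ∫_0^4/3 u'(x) v'(x) dx.
Thus ∫_0^4/3 u'(x) v'(x) dx = ∫_0^4/3 f(x) v(x) dx + [u'(x) v(x)]_0^4/3.
Choose V so that boundary terms are either known or forced to vanish.
Mixed BC: u(0) = 0 (Dirichlet) and u'(4/3) = 2 (Neumann). Define V = {v ∈ H^1(0, 4/3) : v(0) = 0}. Then [u' v]_0^4/3 = u'(4/3)·v(4/3) − u'(0)·0 = 2·v(4/3).
Weak formulation: find u (satisfying any essential BC) such that ∫_0^4/3 u'(x) v'(x) dx = ∫_0^4/3 f v dx + 2·v(4/3) for all v ∈ V (Dirichlet at 0 absorbed into V; Neumann datum at x = 4/3 contributes the boundary term).
Substituting f(x) = 4*sin(3*π*x), the right-hand side is ∫_0^4/3 (4*sin(3*π*x)) v dx + 2·v(4/3).


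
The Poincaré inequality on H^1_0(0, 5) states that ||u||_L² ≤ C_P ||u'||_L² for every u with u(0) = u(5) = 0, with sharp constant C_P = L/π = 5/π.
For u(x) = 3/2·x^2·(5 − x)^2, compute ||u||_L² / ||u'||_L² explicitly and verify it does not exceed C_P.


||u||_L² / ||u'||_L² = 5*sqrt(3)/6 < C_P = 5/π.

u(x) = 3/2·x^2·(5 − x)^2, so u'(x) = 3*x*(x - 5)*(2*x - 5).
u(x) = 3/2·x^2·(5 − x)^2 vanishes at x = 0 and x = 5, so u ∈ H^1_0(0, 5). Differentiate via the product rule and integrate the resulting polynomials term by term.
  ∫_0^5 u² dx = ∫_0^5 (9*x^8/4 - 45*x^7 + 675*x^6/2 - 1125*x^5 + 5625*x^4/4) dx. Term by term:
    ∫_0^5 9*x^8/4 dx = 1953125/4;  ∫_0^5 -45*x^7 dx = -17578125/8;  ∫_0^5 675*x^6/2 dx = 52734375/14;
    ∫_0^5 -1125*x^5 dx = -5859375/2;  ∫_0^5 5625*x^4/4 dx = 3515625/4.
  Sum: 1953125/4 − 17578125/8 + 52734375/14 − 5859375/2 + 3515625/4 = 390625/56.
  ∫_0^5 (u')² dx = ∫_0^5 (36*x^6 - 540*x^5 + 2925*x^4 - 6750*x^3 + 5625*x^2) dx. Term by term:
    ∫_0^5 36*x^6 dx = 2812500/7;  ∫_0^5 -540*x^5 dx = -1406250;  ∫_0^5 2925*x^4 dx = 1828125;
    ∫_0^5 -6750*x^3 dx = -2109375/2;  ∫_0^5 5625*x^2 dx = 234375.
  Sum: 2812500/7 − 1406250 + 1828125 − 2109375/2 + 234375 = 46875/14.
∫_0^5 u² dx = 390625/56, so ||u||_L² = 625*sqrt(14)/28.
∫_0^5 (u')² dx = 46875/14, so ||u'||_L² = 125*sqrt(42)/14.
Ratio ||u||_L² / ||u'||_L² = 5*sqrt(3)/6.
Sharp Poincaré constant on H^1_0(0, 5) is C_P = L/π = 5/π, achieved by sin(π/5·x).
A polynomial bump cannot attain the sharp Poincaré constant (only the first sine eigenfunction does), so the ratio is strictly less than C_P, consistent with ||u||_L² ≤ C_P ||u'||_L².


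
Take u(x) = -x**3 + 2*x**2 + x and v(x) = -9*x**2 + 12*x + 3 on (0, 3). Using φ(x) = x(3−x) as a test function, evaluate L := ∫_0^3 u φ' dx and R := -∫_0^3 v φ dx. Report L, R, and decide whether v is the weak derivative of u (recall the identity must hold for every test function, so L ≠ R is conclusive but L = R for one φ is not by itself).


LHS = 99/20, RHS = 297/20. No, v is not the weak derivative of u.

u(x) = -x**3 + 2*x**2 + x, classical derivative u'(x) = -3*x**2 + 4*x + 1.
φ(x) = x(3−x), so φ'(x) = 3 - 2*x.
Note φ(0) = φ(3) = 0, so the boundary term u·φ vanishes.
LHS = ∫_0^3 u(x) φ'(x) dx = ∫_0^3 (2*x^4 - 7*x^3 + 4*x^2 + 3*x) dx. Term by term:
  ∫_0^3 2*x^4 dx = 486/5;  ∫_0^3 -7*x^3 dx = -567/4;  ∫_0^3 4*x^2 dx = 36;
  ∫_0^3 3*x dx = 27/2.
Sum: 486/5 − 567/4 + 36 + 27/2 = 99/20.
So LHS = 99/20.
∫_0^3 v(x) φ(x) dx = ∫_0^3 (9*x^4 - 39*x^3 + 33*x^2 + 9*x) dx. Term by term:
  ∫_0^3 9*x^4 dx = 2187/5;  ∫_0^3 -39*x^3 dx = -3159/4;  ∫_0^3 33*x^2 dx = 297;
  ∫_0^3 9*x dx = 81/2.
Sum: 2187/5 − 3159/4 + 297 + 81/2 = -297/20.
So RHS = -∫_0^3 v(x) φ(x) dx = 297/20.
LHS − RHS = -99/10 ≠ 0, so the identity fails.
(For a valid weak derivative the identity must hold for EVERY test function, in particular this one. The failure shows v is NOT the weak derivative of u.)
Correct weak derivative would be u'(x) = -3*x**2 + 4*x + 1.


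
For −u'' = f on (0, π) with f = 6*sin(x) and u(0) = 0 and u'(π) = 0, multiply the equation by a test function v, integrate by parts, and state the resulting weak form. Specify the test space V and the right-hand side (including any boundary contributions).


V = {v ∈ H^1(0, π) : v(0) = 0} (test functions vanish at x = 0 where u is specified); weak form: ∫_0^π u'v' dx = ∫_0^π (6*sin(x)) v dx for all v ∈ V.

Multiply both sides by a test function v and integrate from 0 to π:
  ∫_0^π −u''(x) v(x) dx = ∫_0^π f(x) v(x) dx.
Integrate the LHS by parts once:
  ∫_0^π −u'' v dx = −[u'(x) v(x)]_0^π + ∫_0^π u'(x) v'(x) dx.
Thus ∫_0^π u'(x) v'(x) dx = ∫_0^π f(x) v(x) dx + [u'(x) v(x)]_0^π.
Choose V so that boundary terms are either known or forced to vanish.
Mixed BC: u(0) = 0 (Dirichlet) and u'(π) = 0 (Neumann). Define V = {v ∈ H^1(0, π) : v(0) = 0}. Then [u' v]_0^π = u'(π)·v(π) − u'(0)·0 = 0.
Weak formulation: find u (satisfying any essential BC) such that ∫_0^π u'(x) v'(x) dx = ∫_0^π f v dx for all v ∈ V (Dirichlet at 0 absorbed into V; the Neumann datum at x = π is zero, so no boundary term remains).
Substituting f(x) = 6*sin(x), the right-hand side is ∫_0^π (6*sin(x)) v dx.
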